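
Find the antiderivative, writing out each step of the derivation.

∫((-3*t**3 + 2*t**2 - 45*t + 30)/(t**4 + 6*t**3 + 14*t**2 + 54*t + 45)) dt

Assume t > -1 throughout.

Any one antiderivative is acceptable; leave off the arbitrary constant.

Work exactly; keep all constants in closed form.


Step 1. Decompose ∫((-3*t**3 + 2*t**2 - 45*t + 30)/(t**4 + 6*t**3 + 14*t**2 + 54*t + 45)) dt by partial fractions, (-3*t**3 + 2*t**2 - 45*t + 30)/(t**4 + 6*t**3 + 14*t**2 + 54*t + 45) = -3/(t**2 + 9) - 5/(t + 5) + 2/(t + 1): now ∫(2/(t + 1)) dt + ∫(-5/(t + 5)) dt + ∫(-3/(t**2 + 9)) dt.
Step 2. Evaluate the standard form [assuming t > -5]: now -5*log(t + 5) + ∫(2/(t + 1)) dt + ∫(-3/(t**2 + 9)) dt.
Step 3. Evaluate the standard form [assuming t > -1]: now 2*log(t + 1) - 5*log(t + 5) + ∫(-3/(t**2 + 9)) dt.
Step 4. Evaluate the standard form: now 2*log(t + 1) - 5*log(t + 5) - atan(t/3).
Answer: 2*log(t + 1) - 5*log(t + 5) - atan(t/3).


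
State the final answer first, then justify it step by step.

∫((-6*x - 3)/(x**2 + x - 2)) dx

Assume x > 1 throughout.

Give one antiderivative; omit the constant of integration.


The answer is -3*log(x - 1) - 3*log(x + 2).
Step 1. Decompose ∫((-6*x - 3)/(x**2 + x - 2)) dx by partial fractions, (-6*x - 3)/(x**2 + x - 2) = -3/(x + 2) - 3/(x - 1): now ∫(-3/(x - 1)) dx + ∫(-3/(x + 2)) dx.
Step 2. Evaluate the standard form [assuming x > -2]: now -3*log(x + 2) + ∫(-3/(x - 1)) dx.
Step 3. Evaluate the standard form [assuming x > 1]: now -3*log(x - 1) - 3*log(x + 2).
Answer: -3*log(x - 1) - 3*log(x + 2).


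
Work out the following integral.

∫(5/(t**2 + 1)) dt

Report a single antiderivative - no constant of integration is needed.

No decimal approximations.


Answer: 5*atan(t).


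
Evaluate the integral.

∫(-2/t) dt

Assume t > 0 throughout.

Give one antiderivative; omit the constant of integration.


Answer: -2*log(t).


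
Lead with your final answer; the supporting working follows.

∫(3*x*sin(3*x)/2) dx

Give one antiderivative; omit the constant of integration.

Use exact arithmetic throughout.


The answer is -x*cos(3*x)/2 + sin(3*x)/6.
Step 1. Integrate ∫(3*x*sin(3*x)/2) dx by parts with u = x, dv = (3*sin(3*x)/2) dx, so v = -cos(3*x)/2: now -x*cos(3*x)/2 + ∫(cos(3*x)/2) dx.
Step 2. Evaluate the standard form: now -x*cos(3*x)/2 + sin(3*x)/6.
Answer: -x*cos(3*x)/2 + sin(3*x)/6.


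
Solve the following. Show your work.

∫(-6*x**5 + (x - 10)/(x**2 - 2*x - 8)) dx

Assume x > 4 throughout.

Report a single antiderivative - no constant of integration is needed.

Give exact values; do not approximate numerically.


Step 1. Rewrite: now ∫(-6*x**5) dx + ∫((x - 10)/(x**2 - 2*x - 8)) dx.
Step 2. Decompose ∫((x - 10)/(x**2 - 2*x - 8)) dx by partial fractions, (x - 10)/(x**2 - 2*x - 8) = 2/(x + 2) - 1/(x - 4): now ∫(-6*x**5) dx + ∫(-1/(x - 4)) dx + ∫(2/(x + 2)) dx.
Step 3. Evaluate the standard form [assuming x > 4]: now -log(x - 4) + ∫(-6*x**5) dx + ∫(2/(x + 2)) dx.
Step 4. Evaluate the standard form [assuming x > -2]: now -log(x - 4) + 2*log(x + 2) + ∫(-6*x**5) dx.
Step 5. Evaluate the standard form: now -x**6 - log(x - 4) + 2*log(x + 2).
Answer: -x**6 - log(x - 4) + 2*log(x + 2).


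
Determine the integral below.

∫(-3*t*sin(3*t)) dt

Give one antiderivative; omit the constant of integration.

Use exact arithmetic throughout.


Answer: t*cos(3*t) - sin(3*t)/3.


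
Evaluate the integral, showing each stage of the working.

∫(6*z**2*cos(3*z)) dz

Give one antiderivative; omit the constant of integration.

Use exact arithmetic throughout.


Step 1. Integrate ∫(6*z**2*cos(3*z)) dz by parts with u = z**2, dv = (6*cos(3*z)) dz, so v = 2*sin(3*z): now 2*z**2*sin(3*z) + ∫(-4*z*sin(3*z)) dz.
Step 2. Integrate ∫(-4*z*sin(3*z)) dz by parts with u = z, dv = (-4*sin(3*z)) dz, so v = 4*cos(3*z)/3: now 2*z**2*sin(3*z) + 4*z*cos(3*z)/3 + ∫(-4*cos(3*z)/3) dz.
Step 3. Evaluate the standard form: now 2*z**2*sin(3*z) + 4*z*cos(3*z)/3 - 4*sin(3*z)/9.
Answer: 2*z**2*sin(3*z) + 4*z*cos(3*z)/3 - 4*sin(3*z)/9.


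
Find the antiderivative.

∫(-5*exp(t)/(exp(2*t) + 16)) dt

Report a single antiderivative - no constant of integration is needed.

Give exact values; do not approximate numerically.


Answer: -5*atan(exp(t)/4)/4.


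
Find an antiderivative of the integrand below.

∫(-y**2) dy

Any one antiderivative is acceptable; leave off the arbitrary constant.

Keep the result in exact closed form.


Answer: -y**3/3.


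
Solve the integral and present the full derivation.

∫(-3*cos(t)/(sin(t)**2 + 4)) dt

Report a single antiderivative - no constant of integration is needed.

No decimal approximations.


Step 1. Substitute u = sin(t), turning ∫(-3*cos(t)/(sin(t)**2 + 4)) dt into ∫(-3/(u**2 + 4)) du: now ∫(-3/(u**2 + 4)) du.
Step 2. Evaluate the standard form: now -3*atan(u/2)/2.
Step 3. Substitute back u = sin(t): now -3*atan(sin(t)/2)/2.
Answer: -3*atan(sin(t)/2)/2.


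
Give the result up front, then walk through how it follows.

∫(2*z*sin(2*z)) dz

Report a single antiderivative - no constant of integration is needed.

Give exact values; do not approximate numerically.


The answer is -z*cos(2*z) + sin(2*z)/2.
Step 1. Integrate ∫(2*z*sin(2*z)) dz by parts with u = z, dv = (2*sin(2*z)) dz, so v = -cos(2*z): now -z*cos(2*z) + ∫(cos(2*z)) dz.
Step 2. Evaluate the standard form: now -z*cos(2*z) + sin(2*z)/2.
Answer: -z*cos(2*z) + sin(2*z)/2.


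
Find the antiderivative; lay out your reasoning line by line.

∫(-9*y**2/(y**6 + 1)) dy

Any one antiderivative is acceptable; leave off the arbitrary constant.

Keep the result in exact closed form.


Step 1. Substitute u = y**3, turning ∫(-9*y**2/(y**6 + 1)) dy into ∫(-3/(u**2 + 1)) du: now ∫(-3/(u**2 + 1)) du.
Step 2. Evaluate the standard form: now -3*atan(u).
Step 3. Substitute back u = y**3: now -3*atan(y**3).
Answer: -3*atan(y**3).


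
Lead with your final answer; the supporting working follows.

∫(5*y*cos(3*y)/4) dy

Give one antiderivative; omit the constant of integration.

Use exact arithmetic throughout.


The answer is 5*y*sin(3*y)/12 + 5*cos(3*y)/36.
Step 1. Integrate ∫(5*y*cos(3*y)/4) dy by parts with u = y, dv = (5*cos(3*y)/4) dy, so v = 5*sin(3*y)/12: now 5*y*sin(3*y)/12 + ∫(-5*sin(3*y)/12) dy.
Step 2. Evaluate the standard form: now 5*y*sin(3*y)/12 + 5*cos(3*y)/36.
Answer: 5*y*sin(3*y)/12 + 5*cos(3*y)/36.


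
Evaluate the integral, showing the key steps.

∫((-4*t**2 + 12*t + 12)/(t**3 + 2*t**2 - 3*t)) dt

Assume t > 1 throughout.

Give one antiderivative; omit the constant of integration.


Step 1. Decompose ∫((-4*t**2 + 12*t + 12)/(t**3 + 2*t**2 - 3*t)) dt by partial fractions, (-4*t**2 + 12*t + 12)/(t**3 + 2*t**2 - 3*t) = -5/(t + 3) + 5/(t - 1) - 4/t: now ∫(-4/t) dt + ∫(5/(t - 1)) dt + ∫(-5/(t + 3)) dt.
Step 2. Evaluate the standard form [assuming t > -3]: now -5*log(t + 3) + ∫(-4/t) dt + ∫(5/(t - 1)) dt.
Step 3. Evaluate the standard form [assuming t > 1]: now 5*log(t - 1) - 5*log(t + 3) + ∫(-4/t) dt.
Step 4. Evaluate the standard form [assuming t > 0]: now -4*log(t) + 5*log(t - 1) - 5*log(t + 3).
Answer: -4*log(t) + 5*log(t - 1) - 5*log(t + 3).


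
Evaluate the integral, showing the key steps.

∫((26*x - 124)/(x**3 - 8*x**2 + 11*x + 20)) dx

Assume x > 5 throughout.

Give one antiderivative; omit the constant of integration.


Step 1. Decompose ∫((26*x - 124)/(x**3 - 8*x**2 + 11*x + 20)) dx by partial fractions, (26*x - 124)/(x**3 - 8*x**2 + 11*x + 20) = -5/(x + 1) + 4/(x - 4) + 1/(x - 5): now ∫(1/(x - 5)) dx + ∫(4/(x - 4)) dx + ∫(-5/(x + 1)) dx.
Step 2. Evaluate the standard form [assuming x > -1]: now -5*log(x + 1) + ∫(1/(x - 5)) dx + ∫(4/(x - 4)) dx.
Step 3. Evaluate the standard form [assuming x > 4]: now 4*log(x - 4) - 5*log(x + 1) + ∫(1/(x - 5)) dx.
Step 4. Evaluate the standard form [assuming x > 5]: now log(x - 5) + 4*log(x - 4) - 5*log(x + 1).
Answer: log(x - 5) + 4*log(x - 4) - 5*log(x + 1).


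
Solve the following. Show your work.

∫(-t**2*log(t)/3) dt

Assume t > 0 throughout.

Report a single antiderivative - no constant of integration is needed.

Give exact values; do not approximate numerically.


Step 1. Integrate ∫(-t**2*log(t)/3) dt by parts with u = log(t), dv = (-t**2/3) dt, so v = -t**3/9 [assuming t > 0]: now -t**3*log(t)/9 + ∫(t**2/9) dt.
Step 2. Evaluate the standard form: now -t**3*log(t)/9 + t**3/27.
Answer: -t**3*log(t)/9 + t**3/27.


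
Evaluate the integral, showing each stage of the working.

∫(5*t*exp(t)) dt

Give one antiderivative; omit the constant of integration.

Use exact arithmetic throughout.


Step 1. Integrate ∫(5*t*exp(t)) dt by parts with u = t, dv = (5*exp(t)) dt, so v = 5*exp(t): now 5*t*exp(t) + ∫(-5*exp(t)) dt.
Step 2. Evaluate the standard form: now 5*t*exp(t) - 5*exp(t).
Answer: 5*t*exp(t) - 5*exp(t).


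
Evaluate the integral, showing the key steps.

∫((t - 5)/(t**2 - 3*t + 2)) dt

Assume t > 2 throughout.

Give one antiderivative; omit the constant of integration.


Step 1. Decompose ∫((t - 5)/(t**2 - 3*t + 2)) dt by partial fractions, (t - 5)/(t**2 - 3*t + 2) = 4/(t - 1) - 3/(t - 2): now ∫(-3/(t - 2)) dt + ∫(4/(t - 1)) dt.
Step 2. Evaluate the standard form [assuming t > 2]: now -3*log(t - 2) + ∫(4/(t - 1)) dt.
Step 3. Evaluate the standard form [assuming t > 1]: now -3*log(t - 2) + 4*log(t - 1).
Answer: -3*log(t - 2) + 4*log(t - 1).


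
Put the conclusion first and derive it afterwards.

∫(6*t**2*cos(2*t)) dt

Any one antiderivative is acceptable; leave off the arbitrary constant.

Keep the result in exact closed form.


The answer is 3*t**2*sin(2*t) + 3*t*cos(2*t) - 3*sin(2*t)/2.
Step 1. Integrate ∫(6*t**2*cos(2*t)) dt by parts with u = t**2, dv = (6*cos(2*t)) dt, so v = 3*sin(2*t): now 3*t**2*sin(2*t) + ∫(-6*t*sin(2*t)) dt.
Step 2. Integrate ∫(-6*t*sin(2*t)) dt by parts with u = t, dv = (-6*sin(2*t)) dt, so v = 3*cos(2*t): now 3*t**2*sin(2*t) + 3*t*cos(2*t) + ∫(-3*cos(2*t)) dt.
Step 3. Evaluate the standard form: now 3*t**2*sin(2*t) + 3*t*cos(2*t) - 3*sin(2*t)/2.
Answer: 3*t**2*sin(2*t) + 3*t*cos(2*t) - 3*sin(2*t)/2.


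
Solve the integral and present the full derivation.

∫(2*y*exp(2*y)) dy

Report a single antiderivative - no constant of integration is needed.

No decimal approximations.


Step 1. Integrate ∫(2*y*exp(2*y)) dy by parts with u = y, dv = (2*exp(2*y)) dy, so v = exp(2*y): now y*exp(2*y) + ∫(-exp(2*y)) dy.
Step 2. Evaluate the standard form: now y*exp(2*y) - exp(2*y)/2.
Answer: y*exp(2*y) - exp(2*y)/2.


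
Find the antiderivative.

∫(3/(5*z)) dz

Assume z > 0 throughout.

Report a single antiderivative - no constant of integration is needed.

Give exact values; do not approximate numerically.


Answer: 3*log(z)/5.


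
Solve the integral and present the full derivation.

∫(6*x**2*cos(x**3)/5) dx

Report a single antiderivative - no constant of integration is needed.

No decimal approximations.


Step 1. Substitute u = x**3, turning ∫(6*x**2*cos(x**3)/5) dx into ∫(2*cos(u)/5) du: now ∫(2*cos(u)/5) du.
Step 2. Evaluate the standard form: now 2*sin(u)/5.
Step 3. Substitute back u = x**3: now 2*sin(x**3)/5.
Answer: 2*sin(x**3)/5.


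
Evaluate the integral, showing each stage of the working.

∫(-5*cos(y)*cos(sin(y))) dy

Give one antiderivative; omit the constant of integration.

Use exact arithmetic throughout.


Step 1. Substitute u = sin(y), turning ∫(-5*cos(y)*cos(sin(y))) dy into ∫(-5*cos(u)) du: now ∫(-5*cos(u)) du.
Step 2. Evaluate the standard form: now -5*sin(u).
Step 3. Substitute back u = sin(y): now -5*sin(sin(y)).
Answer: -5*sin(sin(y)).


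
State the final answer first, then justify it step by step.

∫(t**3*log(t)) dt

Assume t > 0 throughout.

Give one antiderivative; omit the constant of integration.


The answer is t**4*log(t)/4 - t**4/16.
Step 1. Integrate ∫(t**3*log(t)) dt by parts with u = log(t), dv = (t**3) dt, so v = t**4/4 [assuming t > 0]: now t**4*log(t)/4 + ∫(-t**3/4) dt.
Step 2. Evaluate the standard form: now t**4*log(t)/4 - t**4/16.
Answer: t**4*log(t)/4 - t**4/16.


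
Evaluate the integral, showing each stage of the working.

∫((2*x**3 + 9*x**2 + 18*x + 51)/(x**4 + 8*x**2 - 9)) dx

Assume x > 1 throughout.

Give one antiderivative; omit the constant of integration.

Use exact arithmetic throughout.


Step 1. Decompose ∫((2*x**3 + 9*x**2 + 18*x + 51)/(x**4 + 8*x**2 - 9)) dx by partial fractions, (2*x**3 + 9*x**2 + 18*x + 51)/(x**4 + 8*x**2 - 9) = 3/(x**2 + 9) - 2/(x + 1) + 4/(x - 1): now ∫(4/(x - 1)) dx + ∫(-2/(x + 1)) dx + ∫(3/(x**2 + 9)) dx.
Step 2. Evaluate the standard form [assuming x > 1]: now 4*log(x - 1) + ∫(-2/(x + 1)) dx + ∫(3/(x**2 + 9)) dx.
Step 3. Evaluate the standard form [assuming x > -1]: now 4*log(x - 1) - 2*log(x + 1) + ∫(3/(x**2 + 9)) dx.
Step 4. Evaluate the standard form: now 4*log(x - 1) - 2*log(x + 1) + atan(x/3).
Answer: 4*log(x - 1) - 2*log(x + 1) + atan(x/3).


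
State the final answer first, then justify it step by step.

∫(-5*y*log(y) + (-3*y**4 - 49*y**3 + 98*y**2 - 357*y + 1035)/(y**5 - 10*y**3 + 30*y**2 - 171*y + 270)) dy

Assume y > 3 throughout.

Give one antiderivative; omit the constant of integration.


The answer is -5*y**2*log(y)/2 + 5*y**2/4 - 5*log(y - 3) - 3*log(y - 2) + 5*log(y + 5) - atan(y/3).
Step 1. Rewrite: now ∫(-5*y*log(y)) dy + ∫((-3*y**4 - 49*y**3 + 98*y**2 - 357*y + 1035)/(y**5 - 10*y**3 + 30*y**2 - 171*y + 270)) dy.
Step 2. Integrate ∫(-5*y*log(y)) dy by parts with u = log(y), dv = (-5*y) dy, so v = -5*y**2/2 [assuming y > 0]: now -5*y**2*log(y)/2 + ∫(5*y/2) dy + ∫((-3*y**4 - 49*y**3 + 98*y**2 - 357*y + 1035)/(y**5 - 10*y**3 + 30*y**2 - 171*y + 270)) dy.
Step 3. Evaluate the standard form: now -5*y**2*log(y)/2 + 5*y**2/4 + ∫((-3*y**4 - 49*y**3 + 98*y**2 - 357*y + 1035)/(y**5 - 10*y**3 + 30*y**2 - 171*y + 270)) dy.
Step 4. Decompose ∫((-3*y**4 - 49*y**3 + 98*y**2 - 357*y + 1035)/(y**5 - 10*y**3 + 30*y**2 - 171*y + 270)) dy by partial fractions, (-3*y**4 - 49*y**3 + 98*y**2 - 357*y + 1035)/(y**5 - 10*y**3 + 30*y**2 - 171*y + 270) = -3/(y**2 + 9) + 5/(y + 5) - 3/(y - 2) - 5/(y - 3): now -5*y**2*log(y)/2 + 5*y**2/4 + ∫(-5/(y - 3)) dy + ∫(-3/(y - 2)) dy + ∫(5/(y + 5)) dy + ∫(-3/(y**2 + 9)) dy.
Step 5. Evaluate the standard form [assuming y > 3]: now -5*y**2*log(y)/2 + 5*y**2/4 - 5*log(y - 3) + ∫(-3/(y - 2)) dy + ∫(5/(y + 5)) dy + ∫(-3/(y**2 + 9)) dy.
Step 6. Evaluate the standard form [assuming y > 2]: now -5*y**2*log(y)/2 + 5*y**2/4 - 5*log(y - 3) - 3*log(y - 2) + ∫(5/(y + 5)) dy + ∫(-3/(y**2 + 9)) dy.
Step 7. Evaluate the standard form [assuming y > -5]: now -5*y**2*log(y)/2 + 5*y**2/4 - 5*log(y - 3) - 3*log(y - 2) + 5*log(y + 5) + ∫(-3/(y**2 + 9)) dy.
Step 8. Evaluate the standard form: now -5*y**2*log(y)/2 + 5*y**2/4 - 5*log(y - 3) - 3*log(y - 2) + 5*log(y + 5) - atan(y/3).
Answer: -5*y**2*log(y)/2 + 5*y**2/4 - 5*log(y - 3) - 3*log(y - 2) + 5*log(y + 5) - atan(y/3).


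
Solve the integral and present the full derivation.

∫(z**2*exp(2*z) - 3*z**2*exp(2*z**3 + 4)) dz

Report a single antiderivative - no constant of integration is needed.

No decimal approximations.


Step 1. Rewrite: now ∫(z**2*exp(2*z)) dz + ∫(-3*z**2*exp(2*z**3 + 4)) dz.
Step 2. Integrate ∫(z**2*exp(2*z)) dz by parts with u = z**2, dv = (exp(2*z)) dz, so v = exp(2*z)/2: now z**2*exp(2*z)/2 + ∫(-z*exp(2*z)) dz + ∫(-3*z**2*exp(2*z**3 + 4)) dz.
Step 3. Integrate ∫(-z*exp(2*z)) dz by parts with u = z, dv = (-exp(2*z)) dz, so v = -exp(2*z)/2: now z**2*exp(2*z)/2 - z*exp(2*z)/2 + ∫(-3*z**2*exp(2*z**3 + 4)) dz + ∫(exp(2*z)/2) dz.
Step 4. Evaluate the standard form: now z**2*exp(2*z)/2 - z*exp(2*z)/2 + exp(2*z)/4 + ∫(-3*z**2*exp(2*z**3 + 4)) dz.
Step 5. Substitute u = z**3 + 2, turning ∫(-3*z**2*exp(2*z**3 + 4)) dz into ∫(-exp(2*u)) du: now z**2*exp(2*z)/2 - z*exp(2*z)/2 + exp(2*z)/4 + ∫(-exp(2*u)) du.
Step 6. Evaluate the standard form: now z**2*exp(2*z)/2 - z*exp(2*z)/2 - exp(2*u)/2 + exp(2*z)/4.
Step 7. Substitute back u = z**3 + 2: now z**2*exp(2*z)/2 - z*exp(2*z)/2 + exp(2*z)/4 - exp(2*z**3 + 4)/2.
Answer: z**2*exp(2*z)/2 - z*exp(2*z)/2 + exp(2*z)/4 - exp(2*z**3 + 4)/2.


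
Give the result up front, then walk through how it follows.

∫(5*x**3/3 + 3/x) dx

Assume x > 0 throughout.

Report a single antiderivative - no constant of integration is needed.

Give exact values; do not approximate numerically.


The answer is 5*x**4/12 + 3*log(x).
Step 1. Rewrite: now ∫(3/x) dx + ∫(5*x**3/3) dx.
Step 2. Evaluate the standard form [assuming x > 0]: now 3*log(x) + ∫(5*x**3/3) dx.
Step 3. Evaluate the standard form: now 5*x**4/12 + 3*log(x).
Answer: 5*x**4/12 + 3*log(x).


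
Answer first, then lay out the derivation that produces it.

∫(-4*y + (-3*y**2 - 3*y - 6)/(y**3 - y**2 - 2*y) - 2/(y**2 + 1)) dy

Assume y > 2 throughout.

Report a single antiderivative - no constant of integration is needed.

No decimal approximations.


The answer is -2*y**2 + 3*log(y) - 4*log(y - 2) - 2*log(y + 1) - 2*atan(y).
Step 1. Rewrite: now ∫(-4*y) dy + ∫((-3*y**2 - 3*y - 6)/(y**3 - y**2 - 2*y)) dy + ∫(-2/(y**2 + 1)) dy.
Step 2. Decompose ∫((-3*y**2 - 3*y - 6)/(y**3 - y**2 - 2*y)) dy by partial fractions, (-3*y**2 - 3*y - 6)/(y**3 - y**2 - 2*y) = -2/(y + 1) - 4/(y - 2) + 3/y: now ∫(3/y) dy + ∫(-4*y) dy + ∫(-4/(y - 2)) dy + ∫(-2/(y + 1)) dy + ∫(-2/(y**2 + 1)) dy.
Step 3. Evaluate the standard form [assuming y > 0]: now 3*log(y) + ∫(-4*y) dy + ∫(-4/(y - 2)) dy + ∫(-2/(y + 1)) dy + ∫(-2/(y**2 + 1)) dy.
Step 4. Evaluate the standard form [assuming y > 2]: now 3*log(y) - 4*log(y - 2) + ∫(-4*y) dy + ∫(-2/(y + 1)) dy + ∫(-2/(y**2 + 1)) dy.
Step 5. Evaluate the standard form [assuming y > -1]: now 3*log(y) - 4*log(y - 2) - 2*log(y + 1) + ∫(-4*y) dy + ∫(-2/(y**2 + 1)) dy.
Step 6. Evaluate the standard form: now 3*log(y) - 4*log(y - 2) - 2*log(y + 1) - 2*atan(y) + ∫(-4*y) dy.
Step 7. Evaluate the standard form: now -2*y**2 + 3*log(y) - 4*log(y - 2) - 2*log(y + 1) - 2*atan(y).
Answer: -2*y**2 + 3*log(y) - 4*log(y - 2) - 2*log(y + 1) - 2*atan(y).


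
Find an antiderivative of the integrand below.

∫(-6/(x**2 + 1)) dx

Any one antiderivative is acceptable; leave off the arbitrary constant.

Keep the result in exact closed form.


Answer: -6*atan(x).


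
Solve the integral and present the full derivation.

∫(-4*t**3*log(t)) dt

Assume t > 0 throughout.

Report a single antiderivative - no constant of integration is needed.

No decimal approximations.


Step 1. Integrate ∫(-4*t**3*log(t)) dt by parts with u = log(t), dv = (-4*t**3) dt, so v = -t**4 [assuming t > 0]: now -t**4*log(t) + ∫(t**3) dt.
Step 2. Evaluate the standard form: now -t**4*log(t) + t**4/4.
Answer: -t**4*log(t) + t**4/4.


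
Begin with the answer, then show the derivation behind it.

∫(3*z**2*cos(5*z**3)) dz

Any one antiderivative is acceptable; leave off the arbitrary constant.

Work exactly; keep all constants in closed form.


The answer is sin(5*z**3)/5.
Step 1. Substitute u = z**3, turning ∫(3*z**2*cos(5*z**3)) dz into ∫(cos(5*u)) du: now ∫(cos(5*u)) du.
Step 2. Evaluate the standard form: now sin(5*u)/5.
Step 3. Substitute back u = z**3: now sin(5*z**3)/5.
Answer: sin(5*z**3)/5.


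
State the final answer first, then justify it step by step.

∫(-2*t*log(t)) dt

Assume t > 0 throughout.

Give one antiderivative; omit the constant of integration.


The answer is -t**2*log(t) + t**2/2.
Step 1. Integrate ∫(-2*t*log(t)) dt by parts with u = log(t), dv = (-2*t) dt, so v = -t**2 [assuming t > 0]: now -t**2*log(t) + ∫(t) dt.
Step 2. Evaluate the standard form: now -t**2*log(t) + t**2/2.
Answer: -t**2*log(t) + t**2/2.


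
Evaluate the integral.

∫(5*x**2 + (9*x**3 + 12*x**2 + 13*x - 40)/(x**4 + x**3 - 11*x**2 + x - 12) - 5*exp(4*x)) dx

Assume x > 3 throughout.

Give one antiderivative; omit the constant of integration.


Answer: 5*x**3/3 - 5*exp(4*x)/4 + 5*log(x - 3) + 4*log(x + 4) + 4*atan(x).


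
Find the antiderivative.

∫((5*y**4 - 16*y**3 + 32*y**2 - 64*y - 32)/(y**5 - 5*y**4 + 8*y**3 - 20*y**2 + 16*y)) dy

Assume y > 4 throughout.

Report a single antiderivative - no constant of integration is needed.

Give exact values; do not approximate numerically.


Answer: -2*log(y) + 2*log(y - 4) + 5*log(y - 1) - 2*atan(y/2).


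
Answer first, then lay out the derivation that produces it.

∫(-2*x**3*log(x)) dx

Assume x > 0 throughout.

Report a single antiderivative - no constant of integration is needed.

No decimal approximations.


The answer is -x**4*log(x)/2 + x**4/8.
Step 1. Integrate ∫(-2*x**3*log(x)) dx by parts with u = log(x), dv = (-2*x**3) dx, so v = -x**4/2 [assuming x > 0]: now -x**4*log(x)/2 + ∫(x**3/2) dx.
Step 2. Evaluate the standard form: now -x**4*log(x)/2 + x**4/8.
Answer: -x**4*log(x)/2 + x**4/8.


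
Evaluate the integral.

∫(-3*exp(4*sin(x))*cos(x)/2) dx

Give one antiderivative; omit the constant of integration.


Answer: -3*exp(4*sin(x))/8.


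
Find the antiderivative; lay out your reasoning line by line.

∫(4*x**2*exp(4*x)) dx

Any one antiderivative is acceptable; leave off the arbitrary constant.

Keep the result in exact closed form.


Step 1. Integrate ∫(4*x**2*exp(4*x)) dx by parts with u = x**2, dv = (4*exp(4*x)) dx, so v = exp(4*x): now x**2*exp(4*x) + ∫(-2*x*exp(4*x)) dx.
Step 2. Integrate ∫(-2*x*exp(4*x)) dx by parts with u = x, dv = (-2*exp(4*x)) dx, so v = -exp(4*x)/2: now x**2*exp(4*x) - x*exp(4*x)/2 + ∫(exp(4*x)/2) dx.
Step 3. Evaluate the standard form: now x**2*exp(4*x) - x*exp(4*x)/2 + exp(4*x)/8.
Answer: x**2*exp(4*x) - x*exp(4*x)/2 + exp(4*x)/8.


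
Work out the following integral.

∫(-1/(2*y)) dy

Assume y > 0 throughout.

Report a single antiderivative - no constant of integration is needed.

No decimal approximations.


Answer: -log(y)/2.


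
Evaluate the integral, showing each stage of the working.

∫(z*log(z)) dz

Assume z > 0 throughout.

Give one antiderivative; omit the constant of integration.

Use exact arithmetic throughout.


Step 1. Integrate ∫(z*log(z)) dz by parts with u = log(z), dv = (z) dz, so v = z**2/2 [assuming z > 0]: now z**2*log(z)/2 + ∫(-z/2) dz.
Step 2. Evaluate the standard form: now z**2*log(z)/2 - z**2/4.
Answer: z**2*log(z)/2 - z**2/4.


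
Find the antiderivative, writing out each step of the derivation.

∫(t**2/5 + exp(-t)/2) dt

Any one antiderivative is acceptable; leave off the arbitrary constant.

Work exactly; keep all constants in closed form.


Step 1. Rewrite: now ∫(t**2/5) dt + ∫(exp(-t)/2) dt.
Step 2. Evaluate the standard form: now ∫(t**2/5) dt - exp(-t)/2.
Step 3. Evaluate the standard form: now t**3/15 - exp(-t)/2.
Answer: t**3/15 - exp(-t)/2.


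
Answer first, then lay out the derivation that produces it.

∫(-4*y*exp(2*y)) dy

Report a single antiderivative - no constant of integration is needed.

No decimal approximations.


The answer is -2*y*exp(2*y) + exp(2*y).
Step 1. Integrate ∫(-4*y*exp(2*y)) dy by parts with u = y, dv = (-4*exp(2*y)) dy, so v = -2*exp(2*y): now -2*y*exp(2*y) + ∫(2*exp(2*y)) dy.
Step 2. Evaluate the standard form: now -2*y*exp(2*y) + exp(2*y).
Answer: -2*y*exp(2*y) + exp(2*y).


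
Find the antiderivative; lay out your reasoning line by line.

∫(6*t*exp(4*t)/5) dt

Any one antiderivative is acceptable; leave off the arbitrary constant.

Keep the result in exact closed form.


Step 1. Integrate ∫(6*t*exp(4*t)/5) dt by parts with u = t, dv = (6*exp(4*t)/5) dt, so v = 3*exp(4*t)/10: now 3*t*exp(4*t)/10 + ∫(-3*exp(4*t)/10) dt.
Step 2. Evaluate the standard form: now 3*t*exp(4*t)/10 - 3*exp(4*t)/40.
Answer: 3*t*exp(4*t)/10 - 3*exp(4*t)/40.


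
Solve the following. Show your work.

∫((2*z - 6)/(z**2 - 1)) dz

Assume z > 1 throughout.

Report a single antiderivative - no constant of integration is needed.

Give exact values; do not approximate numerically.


Step 1. Decompose ∫((2*z - 6)/(z**2 - 1)) dz by partial fractions, (2*z - 6)/(z**2 - 1) = 4/(z + 1) - 2/(z - 1): now ∫(-2/(z - 1)) dz + ∫(4/(z + 1)) dz.
Step 2. Evaluate the standard form [assuming z > -1]: now 4*log(z + 1) + ∫(-2/(z - 1)) dz.
Step 3. Evaluate the standard form [assuming z > 1]: now -2*log(z - 1) + 4*log(z + 1).
Answer: -2*log(z - 1) + 4*log(z + 1).


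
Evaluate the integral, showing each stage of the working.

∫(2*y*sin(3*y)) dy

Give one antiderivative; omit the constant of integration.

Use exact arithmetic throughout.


Step 1. Integrate ∫(2*y*sin(3*y)) dy by parts with u = y, dv = (2*sin(3*y)) dy, so v = -2*cos(3*y)/3: now -2*y*cos(3*y)/3 + ∫(2*cos(3*y)/3) dy.
Step 2. Evaluate the standard form: now -2*y*cos(3*y)/3 + 2*sin(3*y)/9.
Answer: -2*y*cos(3*y)/3 + 2*sin(3*y)/9.


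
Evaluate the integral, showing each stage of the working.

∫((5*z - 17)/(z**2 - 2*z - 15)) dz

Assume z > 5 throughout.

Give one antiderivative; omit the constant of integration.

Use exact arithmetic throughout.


Step 1. Decompose ∫((5*z - 17)/(z**2 - 2*z - 15)) dz by partial fractions, (5*z - 17)/(z**2 - 2*z - 15) = 4/(z + 3) + 1/(z - 5): now ∫(1/(z - 5)) dz + ∫(4/(z + 3)) dz.
Step 2. Evaluate the standard form [assuming z > 5]: now log(z - 5) + ∫(4/(z + 3)) dz.
Step 3. Evaluate the standard form [assuming z > -3]: now log(z - 5) + 4*log(z + 3).
Answer: log(z - 5) + 4*log(z + 3).


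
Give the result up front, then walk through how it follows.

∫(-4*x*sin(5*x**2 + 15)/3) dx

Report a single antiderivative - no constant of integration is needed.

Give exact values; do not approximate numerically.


The answer is 2*cos(5*x**2 + 15)/15.
Step 1. Substitute u = x**2 + 3, turning ∫(-4*x*sin(5*x**2 + 15)/3) dx into ∫(-2*sin(5*u)/3) du: now ∫(-2*sin(5*u)/3) du.
Step 2. Evaluate the standard form: now 2*cos(5*u)/15.
Step 3. Substitute back u = x**2 + 3: now 2*cos(5*x**2 + 15)/15.
Answer: 2*cos(5*x**2 + 15)/15.


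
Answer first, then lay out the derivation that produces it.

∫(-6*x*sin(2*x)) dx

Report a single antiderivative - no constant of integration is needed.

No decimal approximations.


The answer is 3*x*cos(2*x) - 3*sin(2*x)/2.
Step 1. Integrate ∫(-6*x*sin(2*x)) dx by parts with u = x, dv = (-6*sin(2*x)) dx, so v = 3*cos(2*x): now 3*x*cos(2*x) + ∫(-3*cos(2*x)) dx.
Step 2. Evaluate the standard form: now 3*x*cos(2*x) - 3*sin(2*x)/2.
Answer: 3*x*cos(2*x) - 3*sin(2*x)/2.


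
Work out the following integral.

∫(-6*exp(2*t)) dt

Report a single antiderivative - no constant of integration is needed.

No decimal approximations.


Answer: -3*exp(2*t).


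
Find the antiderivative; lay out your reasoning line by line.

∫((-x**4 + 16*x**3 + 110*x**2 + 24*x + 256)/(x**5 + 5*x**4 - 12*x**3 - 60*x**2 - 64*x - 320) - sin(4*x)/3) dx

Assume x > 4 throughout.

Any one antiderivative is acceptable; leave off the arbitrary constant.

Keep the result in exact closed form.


Step 1. Rewrite: now ∫((-x**4 + 16*x**3 + 110*x**2 + 24*x + 256)/(x**5 + 5*x**4 - 12*x**3 - 60*x**2 - 64*x - 320)) dx + ∫(-sin(4*x)/3) dx.
Step 2. Decompose ∫((-x**4 + 16*x**3 + 110*x**2 + 24*x + 256)/(x**5 + 5*x**4 - 12*x**3 - 60*x**2 - 64*x - 320)) dx by partial fractions, (-x**4 + 16*x**3 + 110*x**2 + 24*x + 256)/(x**5 + 5*x**4 - 12*x**3 - 60*x**2 - 64*x - 320) = 2/(x**2 + 4) + 1/(x + 5) - 4/(x + 4) + 2/(x - 4): now ∫(2/(x - 4)) dx + ∫(-4/(x + 4)) dx + ∫(1/(x + 5)) dx + ∫(2/(x**2 + 4)) dx + ∫(-sin(4*x)/3) dx.
Step 3. Evaluate the standard form [assuming x > 4]: now 2*log(x - 4) + ∫(-4/(x + 4)) dx + ∫(1/(x + 5)) dx + ∫(2/(x**2 + 4)) dx + ∫(-sin(4*x)/3) dx.
Step 4. Evaluate the standard form [assuming x > -4]: now 2*log(x - 4) - 4*log(x + 4) + ∫(1/(x + 5)) dx + ∫(2/(x**2 + 4)) dx + ∫(-sin(4*x)/3) dx.
Step 5. Evaluate the standard form [assuming x > -5]: now 2*log(x - 4) - 4*log(x + 4) + log(x + 5) + ∫(2/(x**2 + 4)) dx + ∫(-sin(4*x)/3) dx.
Step 6. Evaluate the standard form: now 2*log(x - 4) - 4*log(x + 4) + log(x + 5) + atan(x/2) + ∫(-sin(4*x)/3) dx.
Step 7. Evaluate the standard form: now 2*log(x - 4) - 4*log(x + 4) + log(x + 5) + cos(4*x)/12 + atan(x/2).
Answer: 2*log(x - 4) - 4*log(x + 4) + log(x + 5) + cos(4*x)/12 + atan(x/2).


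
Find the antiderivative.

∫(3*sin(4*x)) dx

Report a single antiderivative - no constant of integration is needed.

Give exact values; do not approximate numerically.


Answer: -3*cos(4*x)/4.


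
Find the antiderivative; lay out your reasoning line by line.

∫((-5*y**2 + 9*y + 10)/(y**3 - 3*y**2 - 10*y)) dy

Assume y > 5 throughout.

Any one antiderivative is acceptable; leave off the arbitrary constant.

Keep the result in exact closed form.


Step 1. Decompose ∫((-5*y**2 + 9*y + 10)/(y**3 - 3*y**2 - 10*y)) dy by partial fractions, (-5*y**2 + 9*y + 10)/(y**3 - 3*y**2 - 10*y) = -2/(y + 2) - 2/(y - 5) - 1/y: now ∫(-1/y) dy + ∫(-2/(y - 5)) dy + ∫(-2/(y + 2)) dy.
Step 2. Evaluate the standard form [assuming y > 5]: now -2*log(y - 5) + ∫(-1/y) dy + ∫(-2/(y + 2)) dy.
Step 3. Evaluate the standard form [assuming y > -2]: now -2*log(y - 5) - 2*log(y + 2) + ∫(-1/y) dy.
Step 4. Evaluate the standard form [assuming y > 0]: now -log(y) - 2*log(y - 5) - 2*log(y + 2).
Answer: -log(y) - 2*log(y - 5) - 2*log(y + 2).


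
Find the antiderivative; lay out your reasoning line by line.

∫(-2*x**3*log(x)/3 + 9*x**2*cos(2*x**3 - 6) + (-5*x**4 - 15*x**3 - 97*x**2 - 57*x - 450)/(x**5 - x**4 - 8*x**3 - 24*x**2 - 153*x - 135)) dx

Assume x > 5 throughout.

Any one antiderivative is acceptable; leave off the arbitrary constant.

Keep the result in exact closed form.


Step 1. Rewrite: now ∫(9*x**2*cos(2*x**3 - 6)) dx + ∫(-2*x**3*log(x)/3) dx + ∫((-5*x**4 - 15*x**3 - 97*x**2 - 57*x - 450)/(x**5 - x**4 - 8*x**3 - 24*x**2 - 153*x - 135)) dx.
Step 2. Integrate ∫(-2*x**3*log(x)/3) dx by parts with u = log(x), dv = (-2*x**3/3) dx, so v = -x**4/6 [assuming x > 0]: now -x**4*log(x)/6 + ∫(x**3/6) dx + ∫(9*x**2*cos(2*x**3 - 6)) dx + ∫((-5*x**4 - 15*x**3 - 97*x**2 - 57*x - 450)/(x**5 - x**4 - 8*x**3 - 24*x**2 - 153*x - 135)) dx.
Step 3. Evaluate the standard form: now -x**4*log(x)/6 + x**4/24 + ∫(9*x**2*cos(2*x**3 - 6)) dx + ∫((-5*x**4 - 15*x**3 - 97*x**2 - 57*x - 450)/(x**5 - x**4 - 8*x**3 - 24*x**2 - 153*x - 135)) dx.
Step 4. Decompose ∫((-5*x**4 - 15*x**3 - 97*x**2 - 57*x - 450)/(x**5 - x**4 - 8*x**3 - 24*x**2 - 153*x - 135)) dx by partial fractions, (-5*x**4 - 15*x**3 - 97*x**2 - 57*x - 450)/(x**5 - x**4 - 8*x**3 - 24*x**2 - 153*x - 135) = -3/(x**2 + 9) - 4/(x + 3) + 4/(x + 1) - 5/(x - 5): now -x**4*log(x)/6 + x**4/24 + ∫(9*x**2*cos(2*x**3 - 6)) dx + ∫(-5/(x - 5)) dx + ∫(4/(x + 1)) dx + ∫(-4/(x + 3)) dx + ∫(-3/(x**2 + 9)) dx.
Step 5. Evaluate the standard form [assuming x > 5]: now -x**4*log(x)/6 + x**4/24 - 5*log(x - 5) + ∫(9*x**2*cos(2*x**3 - 6)) dx + ∫(4/(x + 1)) dx + ∫(-4/(x + 3)) dx + ∫(-3/(x**2 + 9)) dx.
Step 6. Evaluate the standard form [assuming x > -1]: now -x**4*log(x)/6 + x**4/24 - 5*log(x - 5) + 4*log(x + 1) + ∫(9*x**2*cos(2*x**3 - 6)) dx + ∫(-4/(x + 3)) dx + ∫(-3/(x**2 + 9)) dx.
Step 7. Evaluate the standard form [assuming x > -3]: now -x**4*log(x)/6 + x**4/24 - 5*log(x - 5) + 4*log(x + 1) - 4*log(x + 3) + ∫(9*x**2*cos(2*x**3 - 6)) dx + ∫(-3/(x**2 + 9)) dx.
Step 8. Evaluate the standard form: now -x**4*log(x)/6 + x**4/24 - 5*log(x - 5) + 4*log(x + 1) - 4*log(x + 3) - atan(x/3) + ∫(9*x**2*cos(2*x**3 - 6)) dx.
Step 9. Substitute u = x**3 - 3, turning ∫(9*x**2*cos(2*x**3 - 6)) dx into ∫(3*cos(2*u)) du: now -x**4*log(x)/6 + x**4/24 - 5*log(x - 5) + 4*log(x + 1) - 4*log(x + 3) - atan(x/3) + ∫(3*cos(2*u)) du.
Step 10. Evaluate the standard form: now -x**4*log(x)/6 + x**4/24 - 5*log(x - 5) + 4*log(x + 1) - 4*log(x + 3) + 3*sin(2*u)/2 - atan(x/3).
Step 11. Substitute back u = x**3 - 3: now -x**4*log(x)/6 + x**4/24 - 5*log(x - 5) + 4*log(x + 1) - 4*log(x + 3) + 3*sin(2*x**3 - 6)/2 - atan(x/3).
Answer: -x**4*log(x)/6 + x**4/24 - 5*log(x - 5) + 4*log(x + 1) - 4*log(x + 3) + 3*sin(2*x**3 - 6)/2 - atan(x/3).


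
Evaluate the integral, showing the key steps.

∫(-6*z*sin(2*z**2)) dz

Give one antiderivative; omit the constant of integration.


Step 1. Substitute u = z**2, turning ∫(-6*z*sin(2*z**2)) dz into ∫(-3*sin(2*u)) du: now ∫(-3*sin(2*u)) du.
Step 2. Evaluate the standard form: now 3*cos(2*u)/2.
Step 3. Substitute back u = z**2: now 3*cos(2*z**2)/2.
Answer: 3*cos(2*z**2)/2.


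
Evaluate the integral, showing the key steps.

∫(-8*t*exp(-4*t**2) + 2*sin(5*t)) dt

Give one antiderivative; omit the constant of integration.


Step 1. Rewrite: now ∫(-8*t*exp(-4*t**2)) dt + ∫(2*sin(5*t)) dt.
Step 2. Evaluate the standard form: now -2*cos(5*t)/5 + ∫(-8*t*exp(-4*t**2)) dt.
Step 3. Substitute u = t**2, turning ∫(-8*t*exp(-4*t**2)) dt into ∫(-4*exp(-4*u)) du: now -2*cos(5*t)/5 + ∫(-4*exp(-4*u)) du.
Step 4. Evaluate the standard form: now -2*cos(5*t)/5 + exp(-4*u).
Step 5. Substitute back u = t**2: now -2*cos(5*t)/5 + exp(-4*t**2).
Answer: -2*cos(5*t)/5 + exp(-4*t**2).


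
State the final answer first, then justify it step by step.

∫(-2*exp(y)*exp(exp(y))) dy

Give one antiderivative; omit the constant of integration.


The answer is -2*exp(exp(y)).
Step 1. Substitute u = exp(y), turning ∫(-2*exp(y)*exp(exp(y))) dy into ∫(-2*exp(u)) du: now ∫(-2*exp(u)) du.
Step 2. Evaluate the standard form: now -2*exp(u).
Step 3. Substitute back u = exp(y): now -2*exp(exp(y)).
Answer: -2*exp(exp(y)).


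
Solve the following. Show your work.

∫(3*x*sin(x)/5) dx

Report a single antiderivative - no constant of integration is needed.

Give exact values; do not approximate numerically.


Step 1. Integrate ∫(3*x*sin(x)/5) dx by parts with u = x, dv = (3*sin(x)/5) dx, so v = -3*cos(x)/5: now -3*x*cos(x)/5 + ∫(3*cos(x)/5) dx.
Step 2. Evaluate the standard form: now -3*x*cos(x)/5 + 3*sin(x)/5.
Answer: -3*x*cos(x)/5 + 3*sin(x)/5.


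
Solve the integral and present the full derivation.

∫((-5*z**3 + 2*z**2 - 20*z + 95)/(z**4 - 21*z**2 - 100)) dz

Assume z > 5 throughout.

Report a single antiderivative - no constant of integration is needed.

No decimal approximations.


Step 1. Decompose ∫((-5*z**3 + 2*z**2 - 20*z + 95)/(z**4 - 21*z**2 - 100)) dz by partial fractions, (-5*z**3 + 2*z**2 - 20*z + 95)/(z**4 - 21*z**2 - 100) = -3/(z**2 + 4) - 3/(z + 5) - 2/(z - 5): now ∫(-2/(z - 5)) dz + ∫(-3/(z + 5)) dz + ∫(-3/(z**2 + 4)) dz.
Step 2. Evaluate the standard form [assuming z > 5]: now -2*log(z - 5) + ∫(-3/(z + 5)) dz + ∫(-3/(z**2 + 4)) dz.
Step 3. Evaluate the standard form [assuming z > -5]: now -2*log(z - 5) - 3*log(z + 5) + ∫(-3/(z**2 + 4)) dz.
Step 4. Evaluate the standard form: now -2*log(z - 5) - 3*log(z + 5) - 3*atan(z/2)/2.
Answer: -2*log(z - 5) - 3*log(z + 5) - 3*atan(z/2)/2.


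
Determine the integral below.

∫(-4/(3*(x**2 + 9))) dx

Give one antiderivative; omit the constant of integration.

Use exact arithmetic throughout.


Answer: -4*atan(x/3)/9.


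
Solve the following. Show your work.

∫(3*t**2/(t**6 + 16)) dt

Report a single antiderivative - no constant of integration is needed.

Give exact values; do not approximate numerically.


Step 1. Substitute u = t**3, turning ∫(3*t**2/(t**6 + 16)) dt into ∫(1/(u**2 + 16)) du: now ∫(1/(u**2 + 16)) du.
Step 2. Evaluate the standard form: now atan(u/4)/4.
Step 3. Substitute back u = t**3: now atan(t**3/4)/4.
Answer: atan(t**3/4)/4.


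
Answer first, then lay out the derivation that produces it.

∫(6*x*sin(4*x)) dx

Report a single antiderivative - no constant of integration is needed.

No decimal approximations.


The answer is -3*x*cos(4*x)/2 + 3*sin(4*x)/8.
Step 1. Integrate ∫(6*x*sin(4*x)) dx by parts with u = x, dv = (6*sin(4*x)) dx, so v = -3*cos(4*x)/2: now -3*x*cos(4*x)/2 + ∫(3*cos(4*x)/2) dx.
Step 2. Evaluate the standard form: now -3*x*cos(4*x)/2 + 3*sin(4*x)/8.
Answer: -3*x*cos(4*x)/2 + 3*sin(4*x)/8.


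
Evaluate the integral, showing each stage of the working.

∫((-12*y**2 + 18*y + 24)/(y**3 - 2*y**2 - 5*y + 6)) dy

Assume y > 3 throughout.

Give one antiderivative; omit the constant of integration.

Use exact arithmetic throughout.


Step 1. Decompose ∫((-12*y**2 + 18*y + 24)/(y**3 - 2*y**2 - 5*y + 6)) dy by partial fractions, (-12*y**2 + 18*y + 24)/(y**3 - 2*y**2 - 5*y + 6) = -4/(y + 2) - 5/(y - 1) - 3/(y - 3): now ∫(-3/(y - 3)) dy + ∫(-5/(y - 1)) dy + ∫(-4/(y + 2)) dy.
Step 2. Evaluate the standard form [assuming y > 1]: now -5*log(y - 1) + ∫(-3/(y - 3)) dy + ∫(-4/(y + 2)) dy.
Step 3. Evaluate the standard form [assuming y > -2]: now -5*log(y - 1) - 4*log(y + 2) + ∫(-3/(y - 3)) dy.
Step 4. Evaluate the standard form [assuming y > 3]: now -3*log(y - 3) - 5*log(y - 1) - 4*log(y + 2).
Answer: -3*log(y - 3) - 5*log(y - 1) - 4*log(y + 2).


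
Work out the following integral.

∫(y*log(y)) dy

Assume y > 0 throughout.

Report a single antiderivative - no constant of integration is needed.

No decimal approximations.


Answer: y**2*log(y)/2 - y**2/4.


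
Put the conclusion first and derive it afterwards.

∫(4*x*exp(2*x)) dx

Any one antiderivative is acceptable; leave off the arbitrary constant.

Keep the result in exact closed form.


The answer is 2*x*exp(2*x) - exp(2*x).
Step 1. Integrate ∫(4*x*exp(2*x)) dx by parts with u = x, dv = (4*exp(2*x)) dx, so v = 2*exp(2*x): now 2*x*exp(2*x) + ∫(-2*exp(2*x)) dx.
Step 2. Evaluate the standard form: now 2*x*exp(2*x) - exp(2*x).
Answer: 2*x*exp(2*x) - exp(2*x).


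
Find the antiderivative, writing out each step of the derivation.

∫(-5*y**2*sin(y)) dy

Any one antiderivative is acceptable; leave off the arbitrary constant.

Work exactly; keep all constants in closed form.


Step 1. Integrate ∫(-5*y**2*sin(y)) dy by parts with u = y**2, dv = (-5*sin(y)) dy, so v = 5*cos(y): now 5*y**2*cos(y) + ∫(-10*y*cos(y)) dy.
Step 2. Integrate ∫(-10*y*cos(y)) dy by parts with u = y, dv = (-10*cos(y)) dy, so v = -10*sin(y): now 5*y**2*cos(y) - 10*y*sin(y) + ∫(10*sin(y)) dy.
Step 3. Evaluate the standard form: now 5*y**2*cos(y) - 10*y*sin(y) - 10*cos(y).
Answer: 5*y**2*cos(y) - 10*y*sin(y) - 10*cos(y).


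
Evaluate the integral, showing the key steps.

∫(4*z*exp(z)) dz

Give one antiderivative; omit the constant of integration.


Step 1. Integrate ∫(4*z*exp(z)) dz by parts with u = z, dv = (4*exp(z)) dz, so v = 4*exp(z): now 4*z*exp(z) + ∫(-4*exp(z)) dz.
Step 2. Evaluate the standard form: now 4*z*exp(z) - 4*exp(z).
Answer: 4*z*exp(z) - 4*exp(z).


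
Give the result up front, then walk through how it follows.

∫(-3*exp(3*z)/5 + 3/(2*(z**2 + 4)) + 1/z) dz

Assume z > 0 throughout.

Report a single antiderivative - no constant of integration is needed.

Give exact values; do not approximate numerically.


The answer is -exp(3*z)/5 + log(z) + 3*atan(z/2)/4.
Step 1. Rewrite: now ∫(1/z) dz + ∫(3/(2*(z**2 + 4))) dz + ∫(-3*exp(3*z)/5) dz.
Step 2. Evaluate the standard form [assuming z > 0]: now log(z) + ∫(3/(2*(z**2 + 4))) dz + ∫(-3*exp(3*z)/5) dz.
Step 3. Evaluate the standard form: now -exp(3*z)/5 + log(z) + ∫(3/(2*(z**2 + 4))) dz.
Step 4. Evaluate the standard form: now -exp(3*z)/5 + log(z) + 3*atan(z/2)/4.
Answer: -exp(3*z)/5 + log(z) + 3*atan(z/2)/4.


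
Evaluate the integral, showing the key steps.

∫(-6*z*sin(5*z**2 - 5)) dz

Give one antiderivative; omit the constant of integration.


Step 1. Substitute u = z**2 - 1, turning ∫(-6*z*sin(5*z**2 - 5)) dz into ∫(-3*sin(5*u)) du: now ∫(-3*sin(5*u)) du.
Step 2. Evaluate the standard form: now 3*cos(5*u)/5.
Step 3. Substitute back u = z**2 - 1: now 3*cos(5*z**2 - 5)/5.
Answer: 3*cos(5*z**2 - 5)/5.


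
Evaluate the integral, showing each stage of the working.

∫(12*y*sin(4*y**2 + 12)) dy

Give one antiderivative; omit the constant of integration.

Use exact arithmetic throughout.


Step 1. Substitute u = y**2 + 3, turning ∫(12*y*sin(4*y**2 + 12)) dy into ∫(6*sin(4*u)) du: now ∫(6*sin(4*u)) du.
Step 2. Evaluate the standard form: now -3*cos(4*u)/2.
Step 3. Substitute back u = y**2 + 3: now -3*cos(4*y**2 + 12)/2.
Answer: -3*cos(4*y**2 + 12)/2.


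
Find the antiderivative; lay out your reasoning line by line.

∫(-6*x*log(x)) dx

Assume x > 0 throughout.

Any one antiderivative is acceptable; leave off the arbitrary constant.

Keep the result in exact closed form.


Step 1. Integrate ∫(-6*x*log(x)) dx by parts with u = log(x), dv = (-6*x) dx, so v = -3*x**2 [assuming x > 0]: now -3*x**2*log(x) + ∫(3*x) dx.
Step 2. Evaluate the standard form: now -3*x**2*log(x) + 3*x**2/2.
Answer: -3*x**2*log(x) + 3*x**2/2.
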